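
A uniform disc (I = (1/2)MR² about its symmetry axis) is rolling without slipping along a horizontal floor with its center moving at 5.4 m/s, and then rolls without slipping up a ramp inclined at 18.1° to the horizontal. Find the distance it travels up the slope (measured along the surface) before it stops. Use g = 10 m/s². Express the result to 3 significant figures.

d ≈ 7.04 m

For this body I = (1/2)MR², i.e. k = I/(MR²) = 0.5.
Since it rolls without slipping, ω = v/R and KE = ½Mv² + ½Iω² = ½(1+k)Mv² = (3/4)Mv².
Setting this equal to Mgh gives the vertical rise h = (1+k)v₀²/(2g) = 1.5×5.4²/(2×10) = 2.187 m.
Along the incline, d = h/sinθ = 2.187/sin18.1° ≈ 7.04 m.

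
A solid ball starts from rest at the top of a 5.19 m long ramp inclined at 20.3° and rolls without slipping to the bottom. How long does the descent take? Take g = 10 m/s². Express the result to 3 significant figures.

t ≈ 2.05 s

For this body I = (2/5)MR², i.e. k = I/(MR²) = 0.4.
Newton's second law down the slope: Mg sinθ − f = Ma. The torque equation fR = Iα (with α = a/R) gives f = kMa.
Hence a = g sinθ/(1+k) = 10×sin20.3°/1.4 = 2.478 m/s².
With constant a from rest, t = √(2L/a) = √(2·5.19/2.478) ≈ 2.05 s.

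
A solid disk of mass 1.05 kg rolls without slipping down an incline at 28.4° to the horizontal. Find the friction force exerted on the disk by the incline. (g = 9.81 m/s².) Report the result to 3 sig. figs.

f ≈ 1.63 N

Here I = (1/2)MR², so the shape factor k = I/(MR²) = 0.5.
Newton's second law down the slope: Mg sinθ − f = Ma. The torque equation fR = Iα (with α = a/R) gives f = kMa.
Combining, a = g sinθ/(1+k) and f = kMa = kMg sinθ/(1+k).
f = 0.5 × 1.05 × 9.81 × sin28.4° / 1.5 ≈ 1.63 N.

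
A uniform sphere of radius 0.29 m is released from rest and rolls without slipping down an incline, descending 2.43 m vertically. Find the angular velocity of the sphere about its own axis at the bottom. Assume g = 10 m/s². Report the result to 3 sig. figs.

ω ≈ 20.3 rad/s

With I = (2/5)MR², the ratio k = I/(MR²) is 0.4.
The rolling condition ω = v/R makes the rotational term ½I(v/R)² = ½kMv², so KE_total = ½(1+k)Mv² = (7/10)Mv².
Energy conservation Mgh = ½(1+k)Mv² gives v = √(2gh/(1+k)) = √(2 × 10 × 2.43 / 1.4) = 5.892 m/s.
The angular speed follows from ω = v/R = 5.892/0.29 ≈ 20.3 rad/s.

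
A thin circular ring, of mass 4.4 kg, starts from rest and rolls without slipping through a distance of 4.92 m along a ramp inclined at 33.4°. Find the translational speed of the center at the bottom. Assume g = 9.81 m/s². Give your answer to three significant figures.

With I = MR², the ratio k = I/(MR²) is 1.
The rolling condition ω = v/R makes the rotational term ½I(v/R)² = ½kMv², so KE_total = ½(1+k)Mv² = Mv².
The vertical drop is h = L sinθ = 4.92 × sin33.4° = 2.708 m.
Setting Mgh = Mv² gives v = √(2gh/(1+k)) = √(2·9.81·2.708/2) ≈ 5.15 m/s.

v ≈ 5.15 m/s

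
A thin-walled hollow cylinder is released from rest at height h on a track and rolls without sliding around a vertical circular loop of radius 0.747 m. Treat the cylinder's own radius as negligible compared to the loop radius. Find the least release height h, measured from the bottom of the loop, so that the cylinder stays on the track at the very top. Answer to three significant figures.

h_min ≈ 2.24 m

For this body I = MR², i.e. k = I/(MR²) = 1.
At the top of the loop, the minimum-contact condition is Mg = Mv_top²/r, so v_top² = gr.
With ω = v/R, the kinetic energy at speed v is ½(1+k)Mv² = Mv².
Energy conservation from release (height h) to the top (height 2r): Mgh = Mg(2r) + M·gr.
Thus h_min = 2r + (1+k)r/2 = r(2 + 2/2) = 0.747 × 3 ≈ 2.24 m.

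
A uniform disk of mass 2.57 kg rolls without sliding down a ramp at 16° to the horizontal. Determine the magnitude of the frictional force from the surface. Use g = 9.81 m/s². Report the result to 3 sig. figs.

f ≈ 2.32 N

For this body I = (1/2)MR², i.e. k = I/(MR²) = 0.5.
Newton's second law down the slope: Mg sinθ − f = Ma. The torque equation fR = Iα (with α = a/R) gives f = kMa.
Combining, a = g sinθ/(1+k) and f = kMa = kMg sinθ/(1+k).
f = 0.5 × 2.57 × 9.81 × sin16° / 1.5 ≈ 2.32 N.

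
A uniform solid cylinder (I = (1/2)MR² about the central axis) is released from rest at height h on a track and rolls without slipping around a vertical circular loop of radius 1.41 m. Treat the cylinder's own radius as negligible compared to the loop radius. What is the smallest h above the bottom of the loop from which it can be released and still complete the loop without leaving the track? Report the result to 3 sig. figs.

h_min ≈ 3.88 m

For this body I = (1/2)MR², i.e. k = I/(MR²) = 0.5.
At the top, contact is just lost when gravity alone supplies the centripetal force: Mg = Mv_top²/r, i.e. v_top² = gr.
With ω = v/R, the kinetic energy at speed v is ½(1+k)Mv² = (3/4)Mv².
Energy conservation from release (height h) to the top (height 2r): Mgh = Mg(2r) + (3/4)M·gr.
Thus h_min = 2r + (1+k)r/2 = r(2 + 1.5/2) = 1.41 × 2.75 ≈ 3.88 m.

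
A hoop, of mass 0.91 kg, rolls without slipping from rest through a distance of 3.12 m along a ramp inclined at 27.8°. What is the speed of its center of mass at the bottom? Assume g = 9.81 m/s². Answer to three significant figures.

The moment of inertia is MR², giving k ≡ I/(MR²) = 1.
Rolling without slipping gives ω = v/R, so the total kinetic energy is ½Mv² + ½Iω² = ½(1+k)Mv² = Mv².
The vertical drop is h = L sinθ = 3.12 × sin27.8° = 1.455 m.
Energy conservation: Mgh = Mv², so v = √(2gh/(1+k)) = √(2 × 9.81 × 1.455 / 2) ≈ 3.78 m/s.

v ≈ 3.78 m/s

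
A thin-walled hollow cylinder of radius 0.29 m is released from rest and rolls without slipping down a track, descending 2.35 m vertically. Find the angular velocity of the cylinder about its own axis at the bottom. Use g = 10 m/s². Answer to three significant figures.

ω ≈ 16.7 rad/s

Here I = MR², so the shape factor k = I/(MR²) = 1.
The rolling condition ω = v/R makes the rotational term ½I(v/R)² = ½kMv², so KE_total = ½(1+k)Mv² = Mv².
Energy conservation Mgh = ½(1+k)Mv² gives v = √(2gh/(1+k)) = √(2 × 10 × 2.35 / 2) = 4.848 m/s.
The angular speed follows from ω = v/R = 4.848/0.29 ≈ 16.7 rad/s.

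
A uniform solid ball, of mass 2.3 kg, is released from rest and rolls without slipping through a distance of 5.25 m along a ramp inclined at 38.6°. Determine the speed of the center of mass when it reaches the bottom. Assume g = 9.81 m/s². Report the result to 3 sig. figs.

The moment of inertia is (2/5)MR², giving k ≡ I/(MR²) = 0.4.
The rolling condition ω = v/R makes the rotational term ½I(v/R)² = ½kMv², so KE_total = ½(1+k)Mv² = (7/10)Mv².
The vertical drop is h = L sinθ = 5.25 × sin38.6° = 3.275 m.
Setting Mgh = (7/10)Mv² gives v = √(2gh/(1+k)) = √(2·9.81·3.275/1.4) ≈ 6.78 m/s.

v ≈ 6.78 m/s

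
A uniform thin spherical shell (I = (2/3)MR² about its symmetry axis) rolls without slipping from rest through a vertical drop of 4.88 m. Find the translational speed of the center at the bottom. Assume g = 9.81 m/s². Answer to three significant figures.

v ≈ 7.58 m/s

The moment of inertia is (2/3)MR², giving k ≡ I/(MR²) = 2/3.
Pure rolling means v = ωR; then KE = ½Mv² + ½I(v/R)² = ½(1+k)Mv² = (5/6)Mv².
Energy conservation: Mgh = (5/6)Mv², so v = √(2gh/(1+k)) = √(2 × 9.81 × 4.88 / 1.667) ≈ 7.58 m/s.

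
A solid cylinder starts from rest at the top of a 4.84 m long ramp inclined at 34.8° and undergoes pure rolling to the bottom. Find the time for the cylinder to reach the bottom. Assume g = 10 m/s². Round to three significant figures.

With I = (1/2)MR², the ratio k = I/(MR²) is 0.5.
Newton's second law down the slope: Mg sinθ − f = Ma. The torque equation fR = Iα (with α = a/R) gives f = kMa.
Hence a = g sinθ/(1+k) = 10×sin34.8°/1.5 = 3.805 m/s².
Starting from rest, L = ½at², so t = √(2L/a) = √(2×4.84/3.805) ≈ 1.60 s.

t ≈ 1.60 s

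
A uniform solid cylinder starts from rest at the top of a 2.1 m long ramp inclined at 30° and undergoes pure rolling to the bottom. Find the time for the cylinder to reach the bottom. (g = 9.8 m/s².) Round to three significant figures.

t ≈ 1.13 s

Here I = (1/2)MR², so the shape factor k = I/(MR²) = 0.5.
Newton's second law down the slope: Mg sinθ − f = Ma. The torque equation fR = Iα (with α = a/R) gives f = kMa.
Hence a = g sinθ/(1+k) = 9.8×sin30°/1.5 = 3.267 m/s².
Starting from rest, L = ½at², so t = √(2L/a) = √(2×2.1/3.267) ≈ 1.13 s.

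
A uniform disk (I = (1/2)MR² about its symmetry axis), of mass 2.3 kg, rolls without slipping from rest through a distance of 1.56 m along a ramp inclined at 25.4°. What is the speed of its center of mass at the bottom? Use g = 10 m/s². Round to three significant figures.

v ≈ 2.99 m/s

With I = (1/2)MR², the ratio k = I/(MR²) is 0.5.
Since it rolls without slipping, ω = v/R and KE = ½Mv² + ½Iω² = ½(1+k)Mv² = (3/4)Mv².
The vertical drop is h = L sinθ = 1.56 × sin25.4° = 0.6691 m.
Setting Mgh = (3/4)Mv² gives v = √(2gh/(1+k)) = √(2·10·0.6691/1.5) ≈ 2.99 m/s.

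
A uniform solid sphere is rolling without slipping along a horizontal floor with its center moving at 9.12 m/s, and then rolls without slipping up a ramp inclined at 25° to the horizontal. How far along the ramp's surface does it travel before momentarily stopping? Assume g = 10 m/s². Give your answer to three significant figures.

d ≈ 13.8 m

Here I = (2/5)MR², so the shape factor k = I/(MR²) = 0.4.
Pure rolling means v = ωR; then KE = ½Mv² + ½I(v/R)² = ½(1+k)Mv² = (7/10)Mv².
Setting this equal to Mgh gives the vertical rise h = (1+k)v₀²/(2g) = 1.4×9.12²/(2×10) = 5.822 m.
The distance along the slope is d = h/sinθ = 5.822/sin25° ≈ 13.8 m.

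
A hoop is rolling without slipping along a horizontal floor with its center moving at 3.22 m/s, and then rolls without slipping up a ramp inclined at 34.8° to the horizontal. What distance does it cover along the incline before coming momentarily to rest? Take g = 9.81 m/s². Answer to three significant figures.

For this body I = MR², i.e. k = I/(MR²) = 1.
The rolling condition ω = v/R makes the rotational term ½I(v/R)² = ½kMv², so KE_total = ½(1+k)Mv² = Mv².
Setting this equal to Mgh gives the vertical rise h = (1+k)v₀²/(2g) = 2×3.22²/(2×9.81) = 1.057 m.
The distance along the slope is d = h/sinθ = 1.057/sin34.8° ≈ 1.85 m.

d ≈ 1.85 m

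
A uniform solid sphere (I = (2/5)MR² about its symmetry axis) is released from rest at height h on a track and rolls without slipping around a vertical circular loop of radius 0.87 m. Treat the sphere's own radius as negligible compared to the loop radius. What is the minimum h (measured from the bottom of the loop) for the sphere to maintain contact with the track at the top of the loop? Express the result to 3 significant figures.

For this body I = (2/5)MR², i.e. k = I/(MR²) = 0.4.
At the top, contact is just lost when gravity alone supplies the centripetal force: Mg = Mv_top²/r, i.e. v_top² = gr.
With ω = v/R, the kinetic energy at speed v is ½(1+k)Mv² = (7/10)Mv².
Energy conservation from release (height h) to the top (height 2r): Mgh = Mg(2r) + (7/10)M·gr.
Thus h_min = 2r + (1+k)r/2 = r(2 + 1.4/2) = 0.87 × 2.7 ≈ 2.35 m.

h_min ≈ 2.35 m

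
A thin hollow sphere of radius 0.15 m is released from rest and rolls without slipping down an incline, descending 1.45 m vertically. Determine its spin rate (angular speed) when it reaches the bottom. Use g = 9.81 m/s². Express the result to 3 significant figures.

With I = (2/3)MR², the ratio k = I/(MR²) is 2/3.
The rolling condition ω = v/R makes the rotational term ½I(v/R)² = ½kMv², so KE_total = ½(1+k)Mv² = (5/6)Mv².
Energy conservation Mgh = ½(1+k)Mv² gives v = √(2gh/(1+k)) = √(2 × 9.81 × 1.45 / 1.667) = 4.132 m/s.
Then ω = v/R = 4.132 / 0.15 ≈ 27.5 rad/s.

ω ≈ 27.5 rad/s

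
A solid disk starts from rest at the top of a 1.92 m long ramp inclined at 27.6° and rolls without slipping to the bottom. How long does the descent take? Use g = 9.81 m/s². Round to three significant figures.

With I = (1/2)MR², the ratio k = I/(MR²) is 0.5.
Translational: Mg sinθ − f = Ma. Rotational about the CM: fR = Iα = kMRa, so f = kMa.
Hence a = g sinθ/(1+k) = 9.81×sin27.6°/1.5 = 3.03 m/s².
With constant a from rest, t = √(2L/a) = √(2·1.92/3.03) ≈ 1.13 s.

t ≈ 1.13 s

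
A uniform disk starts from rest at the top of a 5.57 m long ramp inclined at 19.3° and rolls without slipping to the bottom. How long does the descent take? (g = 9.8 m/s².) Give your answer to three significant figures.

t ≈ 2.27 s

With I = (1/2)MR², the ratio k = I/(MR²) is 0.5.
Newton's second law down the slope: Mg sinθ − f = Ma. The torque equation fR = Iα (with α = a/R) gives f = kMa.
Hence a = g sinθ/(1+k) = 9.8×sin19.3°/1.5 = 2.159 m/s².
Starting from rest, L = ½at², so t = √(2L/a) = √(2×5.57/2.159) ≈ 2.27 s.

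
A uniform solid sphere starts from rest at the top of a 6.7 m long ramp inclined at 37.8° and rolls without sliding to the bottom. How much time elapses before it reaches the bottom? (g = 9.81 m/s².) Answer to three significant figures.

The moment of inertia is (2/5)MR², giving k ≡ I/(MR²) = 0.4.
Newton's second law down the slope: Mg sinθ − f = Ma. The torque equation fR = Iα (with α = a/R) gives f = kMa.
Hence a = g sinθ/(1+k) = 9.81×sin37.8°/1.4 = 4.295 m/s².
With constant a from rest, t = √(2L/a) = √(2·6.7/4.295) ≈ 1.77 s.

t ≈ 1.77 s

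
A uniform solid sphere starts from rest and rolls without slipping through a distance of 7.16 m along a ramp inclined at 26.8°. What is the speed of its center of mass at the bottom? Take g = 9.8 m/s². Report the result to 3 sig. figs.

For this body I = (2/5)MR², i.e. k = I/(MR²) = 0.4.
Pure rolling means v = ωR; then KE = ½Mv² + ½I(v/R)² = ½(1+k)Mv² = (7/10)Mv².
The vertical drop is h = L sinθ = 7.16 × sin26.8° = 3.228 m.
Energy conservation: Mgh = (7/10)Mv², so v = √(2gh/(1+k)) = √(2 × 9.8 × 3.228 / 1.4) ≈ 6.72 m/s.

v ≈ 6.72 m/s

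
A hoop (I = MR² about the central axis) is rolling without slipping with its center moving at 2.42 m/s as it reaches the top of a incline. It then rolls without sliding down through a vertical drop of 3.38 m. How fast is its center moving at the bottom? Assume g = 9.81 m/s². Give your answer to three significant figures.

For this body I = MR², i.e. k = I/(MR²) = 1.
Rolling without slipping gives ω = v/R, so the total kinetic energy is ½Mv² + ½Iω² = ½(1+k)Mv² = Mv².
Conserving energy between top and bottom: Mv² = Mv₀² + Mgh, hence v² = v₀² + 2gh/(1+k).
v = √(2.42² + 2×9.81×3.38/2) = √39.01 ≈ 6.25 m/s.

v ≈ 6.25 m/s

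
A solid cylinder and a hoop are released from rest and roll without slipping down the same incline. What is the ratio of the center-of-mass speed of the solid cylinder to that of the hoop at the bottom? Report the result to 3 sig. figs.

v_ratio ≈ 1.15

Each satisfies Mgh = ½(1+k)Mv² with k = I/(MR²), so v ∝ 1/√(1+k).
For the solid cylinder k = 0.5; for the hoop k = 1.
v₁/v₂ = √((1+k₂)/(1+k₁)) = √(2/1.5) ≈ 1.15.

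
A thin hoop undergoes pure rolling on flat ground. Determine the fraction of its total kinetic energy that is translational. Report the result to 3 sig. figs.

The moment of inertia is MR², giving k ≡ I/(MR²) = 1.
Since ω = v/R, the translational part is ½Mv² and the rotational part is ½I(v/R)² = ½kMv²; the total is ½(1+k)Mv².
The translational fraction is therefore 1/(1+k) = 1/2 ≈ 0.500.

fraction ≈ 0.500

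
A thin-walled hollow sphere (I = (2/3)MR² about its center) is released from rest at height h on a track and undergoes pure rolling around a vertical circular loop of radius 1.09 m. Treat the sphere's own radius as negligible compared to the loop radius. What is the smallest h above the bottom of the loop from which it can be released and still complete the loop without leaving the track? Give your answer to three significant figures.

h_min ≈ 3.09 m

The moment of inertia is (2/3)MR², giving k ≡ I/(MR²) = 2/3.
At the top, contact is just lost when gravity alone supplies the centripetal force: Mg = Mv_top²/r, i.e. v_top² = gr.
With ω = v/R, the kinetic energy at speed v is ½(1+k)Mv² = (5/6)Mv².
Energy conservation from release (height h) to the top (height 2r): Mgh = Mg(2r) + (5/6)M·gr.
Thus h_min = 2r + (1+k)r/2 = r(2 + 1.667/2) = 1.09 × 2.833 ≈ 3.09 m.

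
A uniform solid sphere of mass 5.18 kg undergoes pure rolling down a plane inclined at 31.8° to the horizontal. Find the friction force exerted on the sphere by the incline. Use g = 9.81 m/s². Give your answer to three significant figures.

For this body I = (2/5)MR², i.e. k = I/(MR²) = 0.4.
Along the incline Mg sinθ − f = Ma, and torque about the center fR = Iα = kMR²(a/R) gives f = kMa.
Combining, a = g sinθ/(1+k) and f = kMa = kMg sinθ/(1+k).
f = 0.4 × 5.18 × 9.81 × sin31.8° / 1.4 ≈ 7.65 N.

f ≈ 7.65 N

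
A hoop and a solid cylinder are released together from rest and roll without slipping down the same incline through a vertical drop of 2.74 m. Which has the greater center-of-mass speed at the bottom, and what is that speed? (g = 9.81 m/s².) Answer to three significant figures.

For rolling without slipping, Mgh = ½(1+k)Mv² where k = I/(MR²), so v = √(2gh/(1+k)).
Hoop: k = 1, giving v = √(2×9.81×2.74/2) = 5.185 m/s.
Solid cylinder: k = 0.5, giving v = √(2×9.81×2.74/1.5) = 5.987 m/s.
The smaller k wins: the solid cylinder, at ≈ 5.99 m/s.

the solid cylinder, at v ≈ 5.99 m/s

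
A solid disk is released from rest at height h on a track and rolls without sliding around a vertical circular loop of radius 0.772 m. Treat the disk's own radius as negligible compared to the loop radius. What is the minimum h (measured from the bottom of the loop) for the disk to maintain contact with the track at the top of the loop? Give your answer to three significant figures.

The moment of inertia is (1/2)MR², giving k ≡ I/(MR²) = 0.5.
At the top of the loop, the minimum-contact condition is Mg = Mv_top²/r, so v_top² = gr.
With ω = v/R, the kinetic energy at speed v is ½(1+k)Mv² = (3/4)Mv².
Energy conservation from release (height h) to the top (height 2r): Mgh = Mg(2r) + (3/4)M·gr.
Thus h_min = 2r + (1+k)r/2 = r(2 + 1.5/2) = 0.772 × 2.75 ≈ 2.12 m.

h_min ≈ 2.12 m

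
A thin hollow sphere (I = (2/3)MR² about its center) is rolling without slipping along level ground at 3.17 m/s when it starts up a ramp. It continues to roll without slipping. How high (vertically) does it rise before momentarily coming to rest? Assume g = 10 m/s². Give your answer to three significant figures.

h ≈ 0.837 m

The moment of inertia is (2/3)MR², giving k ≡ I/(MR²) = 2/3.
Pure rolling means v = ωR; then KE = ½Mv² + ½I(v/R)² = ½(1+k)Mv² = (5/6)Mv².
At the top the kinetic energy is zero, so (5/6)Mv₀² = Mgh.
Thus h = (1+k)v₀²/(2g) = 1.667 × 3.17² / (2 × 10) ≈ 0.837 m.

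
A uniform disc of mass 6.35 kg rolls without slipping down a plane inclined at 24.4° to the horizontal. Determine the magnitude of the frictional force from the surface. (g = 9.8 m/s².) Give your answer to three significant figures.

With I = (1/2)MR², the ratio k = I/(MR²) is 0.5.
Translational: Mg sinθ − f = Ma. Rotational about the CM: fR = Iα = kMRa, so f = kMa.
Combining, a = g sinθ/(1+k) and f = kMa = kMg sinθ/(1+k).
f = 0.5 × 6.35 × 9.8 × sin24.4° / 1.5 ≈ 8.57 N.

f ≈ 8.57 N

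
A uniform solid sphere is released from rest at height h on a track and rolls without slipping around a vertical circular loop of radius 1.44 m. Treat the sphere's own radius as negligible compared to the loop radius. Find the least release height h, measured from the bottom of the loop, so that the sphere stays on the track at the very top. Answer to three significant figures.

h_min ≈ 3.89 m

With I = (2/5)MR², the ratio k = I/(MR²) is 0.4.
At the top of the loop, the minimum-contact condition is Mg = Mv_top²/r, so v_top² = gr.
With ω = v/R, the kinetic energy at speed v is ½(1+k)Mv² = (7/10)Mv².
Energy conservation from release (height h) to the top (height 2r): Mgh = Mg(2r) + (7/10)M·gr.
Thus h_min = 2r + (1+k)r/2 = r(2 + 1.4/2) = 1.44 × 2.7 ≈ 3.89 m.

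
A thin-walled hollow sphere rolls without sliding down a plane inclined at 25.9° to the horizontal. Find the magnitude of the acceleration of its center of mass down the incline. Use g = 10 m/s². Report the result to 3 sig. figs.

Here I = (2/3)MR², so the shape factor k = I/(MR²) = 2/3.
Translational: Mg sinθ − f = Ma. Rotational about the CM: fR = Iα = kMRa, so f = kMa.
Eliminating f: Mg sinθ = (1+k)Ma, so a = g sinθ/(1+k) = 10 × sin25.9° / 1.667 ≈ 2.62 m/s².

a ≈ 2.62 m/s²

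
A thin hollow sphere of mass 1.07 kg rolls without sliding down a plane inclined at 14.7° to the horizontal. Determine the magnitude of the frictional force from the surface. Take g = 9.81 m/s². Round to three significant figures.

f ≈ 1.07 N

The moment of inertia is (2/3)MR², giving k ≡ I/(MR²) = 2/3.
Newton's second law down the slope: Mg sinθ − f = Ma. The torque equation fR = Iα (with α = a/R) gives f = kMa.
Combining, a = g sinθ/(1+k) and f = kMa = kMg sinθ/(1+k).
f = (2/3) × 1.07 × 9.81 × sin14.7° / 1.667 ≈ 1.07 N.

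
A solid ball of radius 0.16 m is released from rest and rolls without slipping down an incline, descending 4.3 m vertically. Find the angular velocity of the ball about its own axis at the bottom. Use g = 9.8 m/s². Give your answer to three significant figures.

The moment of inertia is (2/5)MR², giving k ≡ I/(MR²) = 0.4.
Pure rolling means v = ωR; then KE = ½Mv² + ½I(v/R)² = ½(1+k)Mv² = (7/10)Mv².
Energy conservation Mgh = ½(1+k)Mv² gives v = √(2gh/(1+k)) = √(2 × 9.8 × 4.3 / 1.4) = 7.759 m/s.
Then ω = v/R = 7.759 / 0.16 ≈ 48.5 rad/s.

ω ≈ 48.5 rad/s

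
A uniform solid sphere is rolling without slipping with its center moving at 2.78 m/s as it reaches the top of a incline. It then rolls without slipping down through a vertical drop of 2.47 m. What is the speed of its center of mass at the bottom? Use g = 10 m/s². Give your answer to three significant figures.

v ≈ 6.56 m/s

Here I = (2/5)MR², so the shape factor k = I/(MR²) = 0.4.
Since it rolls without slipping, ω = v/R and KE = ½Mv² + ½Iω² = ½(1+k)Mv² = (7/10)Mv².
Energy conservation: (7/10)Mv₀² + Mgh = (7/10)Mv², so v² = v₀² + 2gh/(1+k).
v = √(2.78² + 2×10×2.47/1.4) = √43.01 ≈ 6.56 m/s.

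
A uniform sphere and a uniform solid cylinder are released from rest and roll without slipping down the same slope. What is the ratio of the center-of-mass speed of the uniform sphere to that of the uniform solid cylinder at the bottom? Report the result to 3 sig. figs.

Each satisfies Mgh = ½(1+k)Mv² with k = I/(MR²), so v ∝ 1/√(1+k).
For the uniform sphere k = 0.4; for the uniform solid cylinder k = 0.5.
v₁/v₂ = √((1+k₂)/(1+k₁)) = √(1.5/1.4) ≈ 1.04.

v_ratio ≈ 1.04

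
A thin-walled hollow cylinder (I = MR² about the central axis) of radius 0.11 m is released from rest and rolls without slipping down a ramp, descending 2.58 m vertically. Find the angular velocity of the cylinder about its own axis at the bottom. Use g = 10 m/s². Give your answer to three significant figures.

For this body I = MR², i.e. k = I/(MR²) = 1.
Since it rolls without slipping, ω = v/R and KE = ½Mv² + ½Iω² = ½(1+k)Mv² = Mv².
Energy conservation Mgh = ½(1+k)Mv² gives v = √(2gh/(1+k)) = √(2 × 10 × 2.58 / 2) = 5.079 m/s.
The angular speed follows from ω = v/R = 5.079/0.11 ≈ 46.2 rad/s.

ω ≈ 46.2 rad/s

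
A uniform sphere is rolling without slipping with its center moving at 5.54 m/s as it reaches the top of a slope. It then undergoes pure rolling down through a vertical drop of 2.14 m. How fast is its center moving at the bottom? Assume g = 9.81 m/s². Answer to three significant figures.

v ≈ 7.79 m/s

With I = (2/5)MR², the ratio k = I/(MR²) is 0.4.
Since it rolls without slipping, ω = v/R and KE = ½Mv² + ½Iω² = ½(1+k)Mv² = (7/10)Mv².
Energy conservation: (7/10)Mv₀² + Mgh = (7/10)Mv², so v² = v₀² + 2gh/(1+k).
v = √(5.54² + 2×9.81×2.14/1.4) = √60.68 ≈ 7.79 m/s.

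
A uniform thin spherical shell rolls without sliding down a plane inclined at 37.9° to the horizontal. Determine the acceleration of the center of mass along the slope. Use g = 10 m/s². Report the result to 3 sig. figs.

The moment of inertia is (2/3)MR², giving k ≡ I/(MR²) = 2/3.
Along the incline Mg sinθ − f = Ma, and torque about the center fR = Iα = kMR²(a/R) gives f = kMa.
Eliminating f: Mg sinθ = (1+k)Ma, so a = g sinθ/(1+k) = 10 × sin37.9° / 1.667 ≈ 3.69 m/s².

a ≈ 3.69 m/s²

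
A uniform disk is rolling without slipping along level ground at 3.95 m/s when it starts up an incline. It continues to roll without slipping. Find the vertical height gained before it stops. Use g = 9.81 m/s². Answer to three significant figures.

h ≈ 1.19 m

For this body I = (1/2)MR², i.e. k = I/(MR²) = 0.5.
Rolling without slipping gives ω = v/R, so the total kinetic energy is ½Mv² + ½Iω² = ½(1+k)Mv² = (3/4)Mv².
All of this converts to potential energy at the highest point: (3/4)Mv₀² = Mgh.
Thus h = (1+k)v₀²/(2g) = 1.5 × 3.95² / (2 × 9.81) ≈ 1.19 m.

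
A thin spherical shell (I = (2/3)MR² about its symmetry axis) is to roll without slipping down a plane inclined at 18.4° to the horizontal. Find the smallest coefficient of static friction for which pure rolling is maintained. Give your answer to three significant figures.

μ_min ≈ 0.133

With I = (2/3)MR², the ratio k = I/(MR²) is 2/3.
Translational: Mg sinθ − f = Ma. Rotational about the CM: fR = Iα = kMRa, so f = kMa.
These give a = g sinθ/(1+k) and the required friction f = kMg sinθ/(1+k).
The normal force is N = Mg cosθ, so μ_min = f/N = k tanθ/(1+k).
μ_min = (2/3) × tan18.4° / 1.667 ≈ 0.133.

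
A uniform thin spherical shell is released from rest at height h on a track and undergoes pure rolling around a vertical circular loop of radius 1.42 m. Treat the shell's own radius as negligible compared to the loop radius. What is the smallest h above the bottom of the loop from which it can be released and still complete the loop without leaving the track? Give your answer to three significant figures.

h_min ≈ 4.02 m

Here I = (2/3)MR², so the shape factor k = I/(MR²) = 2/3.
At the top, contact is just lost when gravity alone supplies the centripetal force: Mg = Mv_top²/r, i.e. v_top² = gr.
With ω = v/R, the kinetic energy at speed v is ½(1+k)Mv² = (5/6)Mv².
Energy conservation from release (height h) to the top (height 2r): Mgh = Mg(2r) + (5/6)M·gr.
Thus h_min = 2r + (1+k)r/2 = r(2 + 1.667/2) = 1.42 × 2.833 ≈ 4.02 m.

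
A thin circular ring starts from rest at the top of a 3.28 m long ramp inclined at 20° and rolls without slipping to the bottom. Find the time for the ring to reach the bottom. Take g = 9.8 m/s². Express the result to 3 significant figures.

For this body I = MR², i.e. k = I/(MR²) = 1.
Along the incline Mg sinθ − f = Ma, and torque about the center fR = Iα = kMR²(a/R) gives f = kMa.
Hence a = g sinθ/(1+k) = 9.8×sin20°/2 = 1.676 m/s².
Starting from rest, L = ½at², so t = √(2L/a) = √(2×3.28/1.676) ≈ 1.98 s.

t ≈ 1.98 s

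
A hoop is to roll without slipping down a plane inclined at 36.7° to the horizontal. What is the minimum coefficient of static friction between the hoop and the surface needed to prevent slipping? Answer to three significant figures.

For this body I = MR², i.e. k = I/(MR²) = 1.
Along the incline Mg sinθ − f = Ma, and torque about the center fR = Iα = kMR²(a/R) gives f = kMa.
These give a = g sinθ/(1+k) and the required friction f = kMg sinθ/(1+k).
With N = Mg cosθ, the no-slip condition f ≤ μN gives μ_min = f/N = k tanθ/(1+k).
μ_min = 1 × tan36.7° / 2 ≈ 0.373.

μ_min ≈ 0.373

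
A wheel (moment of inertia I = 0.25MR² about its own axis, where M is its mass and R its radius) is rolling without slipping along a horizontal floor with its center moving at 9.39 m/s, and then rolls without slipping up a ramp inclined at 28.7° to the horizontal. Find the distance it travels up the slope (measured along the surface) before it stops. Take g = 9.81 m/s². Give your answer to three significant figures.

d ≈ 11.7 m

For this body I = 0.25MR², i.e. k = I/(MR²) = 0.25.
Rolling without slipping gives ω = v/R, so the total kinetic energy is ½Mv² + ½Iω² = ½(1+k)Mv² = (5/8)Mv².
Setting this equal to Mgh gives the vertical rise h = (1+k)v₀²/(2g) = 1.25×9.39²/(2×9.81) = 5.617 m.
Along the incline, d = h/sinθ = 5.617/sin28.7° ≈ 11.7 m.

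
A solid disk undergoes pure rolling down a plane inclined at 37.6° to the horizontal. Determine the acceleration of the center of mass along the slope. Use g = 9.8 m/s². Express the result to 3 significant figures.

a ≈ 3.99 m/s²

With I = (1/2)MR², the ratio k = I/(MR²) is 0.5.
Translational: Mg sinθ − f = Ma. Rotational about the CM: fR = Iα = kMRa, so f = kMa.
Eliminating f: Mg sinθ = (1+k)Ma, so a = g sinθ/(1+k) = 9.8 × sin37.6° / 1.5 ≈ 3.99 m/s².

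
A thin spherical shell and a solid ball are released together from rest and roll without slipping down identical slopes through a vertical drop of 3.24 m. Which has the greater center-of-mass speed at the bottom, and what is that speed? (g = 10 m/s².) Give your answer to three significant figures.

the solid ball, at v ≈ 6.80 m/s

For rolling without slipping, Mgh = ½(1+k)Mv² where k = I/(MR²), so v = √(2gh/(1+k)).
Thin spherical shell: k = 2/3, giving v = √(2×10×3.24/1.667) = 6.235 m/s.
Solid ball: k = 0.4, giving v = √(2×10×3.24/1.4) = 6.803 m/s.
The smaller k wins: the solid ball, at ≈ 6.80 m/s.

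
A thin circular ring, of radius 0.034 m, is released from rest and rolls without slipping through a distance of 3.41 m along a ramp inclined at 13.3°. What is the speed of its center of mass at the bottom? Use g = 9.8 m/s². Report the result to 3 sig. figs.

v ≈ 2.77 m/s

For this body I = MR², i.e. k = I/(MR²) = 1.
The rolling condition ω = v/R makes the rotational term ½I(v/R)² = ½kMv², so KE_total = ½(1+k)Mv² = Mv².
The vertical drop is h = L sinθ = 3.41 × sin13.3° = 0.7845 m.
Setting Mgh = Mv² gives v = √(2gh/(1+k)) = √(2·9.8·0.7845/2) ≈ 2.77 m/s.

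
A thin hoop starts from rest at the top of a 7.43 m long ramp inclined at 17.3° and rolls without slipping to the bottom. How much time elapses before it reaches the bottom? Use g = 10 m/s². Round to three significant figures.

t ≈ 3.16 s

With I = MR², the ratio k = I/(MR²) is 1.
Newton's second law down the slope: Mg sinθ − f = Ma. The torque equation fR = Iα (with α = a/R) gives f = kMa.
Hence a = g sinθ/(1+k) = 10×sin17.3°/2 = 1.487 m/s².
With constant a from rest, t = √(2L/a) = √(2·7.43/1.487) ≈ 3.16 s.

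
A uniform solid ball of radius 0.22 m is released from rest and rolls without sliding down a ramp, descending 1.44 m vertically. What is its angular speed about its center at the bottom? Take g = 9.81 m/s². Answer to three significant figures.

For this body I = (2/5)MR², i.e. k = I/(MR²) = 0.4.
Pure rolling means v = ωR; then KE = ½Mv² + ½I(v/R)² = ½(1+k)Mv² = (7/10)Mv².
Energy conservation Mgh = ½(1+k)Mv² gives v = √(2gh/(1+k)) = √(2 × 9.81 × 1.44 / 1.4) = 4.492 m/s.
Then ω = v/R = 4.492 / 0.22 ≈ 20.4 rad/s.

ω ≈ 20.4 rad/s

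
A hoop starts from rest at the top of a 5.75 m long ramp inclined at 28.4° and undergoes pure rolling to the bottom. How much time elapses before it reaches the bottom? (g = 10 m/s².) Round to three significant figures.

t ≈ 2.20 s

Here I = MR², so the shape factor k = I/(MR²) = 1.
Translational: Mg sinθ − f = Ma. Rotational about the CM: fR = Iα = kMRa, so f = kMa.
Hence a = g sinθ/(1+k) = 10×sin28.4°/2 = 2.378 m/s².
Starting from rest, L = ½at², so t = √(2L/a) = √(2×5.75/2.378) ≈ 2.20 s.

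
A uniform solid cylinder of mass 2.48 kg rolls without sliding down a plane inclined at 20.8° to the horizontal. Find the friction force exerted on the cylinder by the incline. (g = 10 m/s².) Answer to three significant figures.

f ≈ 2.94 N

Here I = (1/2)MR², so the shape factor k = I/(MR²) = 0.5.
Translational: Mg sinθ − f = Ma. Rotational about the CM: fR = Iα = kMRa, so f = kMa.
Combining, a = g sinθ/(1+k) and f = kMa = kMg sinθ/(1+k).
f = 0.5 × 2.48 × 10 × sin20.8° / 1.5 ≈ 2.94 N.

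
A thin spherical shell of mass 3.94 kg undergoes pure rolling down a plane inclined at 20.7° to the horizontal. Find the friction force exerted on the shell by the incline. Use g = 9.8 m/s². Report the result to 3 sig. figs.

For this body I = (2/3)MR², i.e. k = I/(MR²) = 2/3.
Newton's second law down the slope: Mg sinθ − f = Ma. The torque equation fR = Iα (with α = a/R) gives f = kMa.
Combining, a = g sinθ/(1+k) and f = kMa = kMg sinθ/(1+k).
f = (2/3) × 3.94 × 9.8 × sin20.7° / 1.667 ≈ 5.46 N.

f ≈ 5.46 N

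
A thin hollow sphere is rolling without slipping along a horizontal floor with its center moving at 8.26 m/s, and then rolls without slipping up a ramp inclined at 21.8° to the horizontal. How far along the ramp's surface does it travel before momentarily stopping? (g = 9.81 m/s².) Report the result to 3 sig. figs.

Here I = (2/3)MR², so the shape factor k = I/(MR²) = 2/3.
The rolling condition ω = v/R makes the rotational term ½I(v/R)² = ½kMv², so KE_total = ½(1+k)Mv² = (5/6)Mv².
Setting this equal to Mgh gives the vertical rise h = (1+k)v₀²/(2g) = 1.667×8.26²/(2×9.81) = 5.796 m.
The distance along the slope is d = h/sinθ = 5.796/sin21.8° ≈ 15.6 m.

d ≈ 15.6 m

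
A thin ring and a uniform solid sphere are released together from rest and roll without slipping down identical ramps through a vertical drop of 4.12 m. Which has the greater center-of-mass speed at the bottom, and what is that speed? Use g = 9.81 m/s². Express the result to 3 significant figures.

For rolling without slipping, Mgh = ½(1+k)Mv² where k = I/(MR²), so v = √(2gh/(1+k)).
Thin ring: k = 1, giving v = √(2×9.81×4.12/2) = 6.357 m/s.
Uniform solid sphere: k = 0.4, giving v = √(2×9.81×4.12/1.4) = 7.599 m/s.
The smaller k wins: the uniform solid sphere, at ≈ 7.60 m/s.

the uniform solid sphere, at v ≈ 7.60 m/s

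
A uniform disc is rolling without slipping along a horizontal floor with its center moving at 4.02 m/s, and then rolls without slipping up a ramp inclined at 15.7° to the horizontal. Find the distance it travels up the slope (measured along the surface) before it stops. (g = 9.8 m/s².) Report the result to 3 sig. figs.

Here I = (1/2)MR², so the shape factor k = I/(MR²) = 0.5.
Pure rolling means v = ωR; then KE = ½Mv² + ½I(v/R)² = ½(1+k)Mv² = (3/4)Mv².
Setting this equal to Mgh gives the vertical rise h = (1+k)v₀²/(2g) = 1.5×4.02²/(2×9.8) = 1.237 m.
The distance along the slope is d = h/sinθ = 1.237/sin15.7° ≈ 4.57 m.

d ≈ 4.57 m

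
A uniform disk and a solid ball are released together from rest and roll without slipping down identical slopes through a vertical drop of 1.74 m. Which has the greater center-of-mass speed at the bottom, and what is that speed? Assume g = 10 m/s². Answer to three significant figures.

the solid ball, at v ≈ 4.99 m/s

For rolling without slipping, Mgh = ½(1+k)Mv² where k = I/(MR²), so v = √(2gh/(1+k)).
Uniform disk: k = 0.5, giving v = √(2×10×1.74/1.5) = 4.817 m/s.
Solid ball: k = 0.4, giving v = √(2×10×1.74/1.4) = 4.986 m/s.
The smaller k wins: the solid ball, at ≈ 4.99 m/s.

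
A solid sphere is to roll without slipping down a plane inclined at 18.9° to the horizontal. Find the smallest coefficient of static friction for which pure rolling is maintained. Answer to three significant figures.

Here I = (2/5)MR², so the shape factor k = I/(MR²) = 0.4.
Along the incline Mg sinθ − f = Ma, and torque about the center fR = Iα = kMR²(a/R) gives f = kMa.
These give a = g sinθ/(1+k) and the required friction f = kMg sinθ/(1+k).
With N = Mg cosθ, the no-slip condition f ≤ μN gives μ_min = f/N = k tanθ/(1+k).
μ_min = 0.4 × tan18.9° / 1.4 ≈ 0.0978.

μ_min ≈ 0.0978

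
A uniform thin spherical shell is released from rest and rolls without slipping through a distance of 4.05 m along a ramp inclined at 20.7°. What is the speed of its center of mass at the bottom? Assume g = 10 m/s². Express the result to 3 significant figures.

v ≈ 4.14 m/s

With I = (2/3)MR², the ratio k = I/(MR²) is 2/3.
Since it rolls without slipping, ω = v/R and KE = ½Mv² + ½Iω² = ½(1+k)Mv² = (5/6)Mv².
The vertical drop is h = L sinθ = 4.05 × sin20.7° = 1.432 m.
Setting Mgh = (5/6)Mv² gives v = √(2gh/(1+k)) = √(2·10·1.432/1.667) ≈ 4.14 m/s.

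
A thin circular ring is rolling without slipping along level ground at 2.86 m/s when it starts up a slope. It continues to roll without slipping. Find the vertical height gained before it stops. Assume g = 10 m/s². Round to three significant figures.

With I = MR², the ratio k = I/(MR²) is 1.
Since it rolls without slipping, ω = v/R and KE = ½Mv² + ½Iω² = ½(1+k)Mv² = Mv².
All of this converts to potential energy at the highest point: Mv₀² = Mgh.
Thus h = (1+k)v₀²/(2g) = 2 × 2.86² / (2 × 10) ≈ 0.818 m.

h ≈ 0.818 m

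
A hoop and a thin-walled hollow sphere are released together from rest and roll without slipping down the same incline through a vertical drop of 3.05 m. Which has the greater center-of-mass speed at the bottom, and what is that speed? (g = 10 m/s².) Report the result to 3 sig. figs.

For rolling without slipping, Mgh = ½(1+k)Mv² where k = I/(MR²), so v = √(2gh/(1+k)).
Hoop: k = 1, giving v = √(2×10×3.05/2) = 5.523 m/s.
Thin-walled hollow sphere: k = 2/3, giving v = √(2×10×3.05/1.667) = 6.05 m/s.
The smaller k wins: the thin-walled hollow sphere, at ≈ 6.05 m/s.

the thin-walled hollow sphere, at v ≈ 6.05 m/s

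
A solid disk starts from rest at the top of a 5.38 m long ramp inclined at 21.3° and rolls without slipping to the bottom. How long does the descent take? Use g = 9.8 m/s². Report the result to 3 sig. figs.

t ≈ 2.13 s

Here I = (1/2)MR², so the shape factor k = I/(MR²) = 0.5.
Along the incline Mg sinθ − f = Ma, and torque about the center fR = Iα = kMR²(a/R) gives f = kMa.
Hence a = g sinθ/(1+k) = 9.8×sin21.3°/1.5 = 2.373 m/s².
Starting from rest, L = ½at², so t = √(2L/a) = √(2×5.38/2.373) ≈ 2.13 s.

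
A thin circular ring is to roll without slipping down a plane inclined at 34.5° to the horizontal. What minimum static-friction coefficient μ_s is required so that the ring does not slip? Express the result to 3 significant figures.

μ_min ≈ 0.344

For this body I = MR², i.e. k = I/(MR²) = 1.
Translational: Mg sinθ − f = Ma. Rotational about the CM: fR = Iα = kMRa, so f = kMa.
These give a = g sinθ/(1+k) and the required friction f = kMg sinθ/(1+k).
With N = Mg cosθ, the no-slip condition f ≤ μN gives μ_min = f/N = k tanθ/(1+k).
μ_min = 1 × tan34.5° / 2 ≈ 0.344.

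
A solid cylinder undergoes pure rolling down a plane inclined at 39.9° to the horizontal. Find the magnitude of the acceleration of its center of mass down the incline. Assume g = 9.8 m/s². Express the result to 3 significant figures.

a ≈ 4.19 m/s²

With I = (1/2)MR², the ratio k = I/(MR²) is 0.5.
Translational: Mg sinθ − f = Ma. Rotational about the CM: fR = Iα = kMRa, so f = kMa.
Eliminating f: Mg sinθ = (1+k)Ma, so a = g sinθ/(1+k) = 9.8 × sin39.9° / 1.5 ≈ 4.19 m/s².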